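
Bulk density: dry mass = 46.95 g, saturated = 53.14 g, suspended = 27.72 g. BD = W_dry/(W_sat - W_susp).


BD = 46.95 / (53.14 - 27.72) = 46.95 / 25.42 = 1.847 g/cm^3

1.847


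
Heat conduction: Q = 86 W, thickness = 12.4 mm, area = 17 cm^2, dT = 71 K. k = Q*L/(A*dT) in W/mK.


k = 86*12.4/1000/(17/10000*71) = 8.84 W/mK

8.84


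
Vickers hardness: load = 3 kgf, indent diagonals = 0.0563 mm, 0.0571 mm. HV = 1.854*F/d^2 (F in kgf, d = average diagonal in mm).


d_avg = (0.0563+0.0571)/2 = 0.0567 mm
HV = 1.854*3/0.0567^2 = 1730

1730


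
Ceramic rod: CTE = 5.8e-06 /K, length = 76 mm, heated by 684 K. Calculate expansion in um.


dL = 5.8e-06 * 76 * 684 * 1000 = 301.507 um

301.507


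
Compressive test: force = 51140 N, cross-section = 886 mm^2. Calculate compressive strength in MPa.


CS = 51140 / 886 = 57.7 MPa

57.7


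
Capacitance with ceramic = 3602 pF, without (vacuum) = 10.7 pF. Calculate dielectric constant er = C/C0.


er = 3602 / 10.7 = 336.64

336.64


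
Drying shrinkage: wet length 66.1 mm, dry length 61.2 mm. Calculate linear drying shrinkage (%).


DS = (66.1 - 61.2) / 66.1 * 100 = 7.41%

7.41


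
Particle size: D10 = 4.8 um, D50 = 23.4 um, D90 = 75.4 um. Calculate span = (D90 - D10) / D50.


Span = (75.4 - 4.8) / 23.4 = 70.6 / 23.4 = 3.017

3.017


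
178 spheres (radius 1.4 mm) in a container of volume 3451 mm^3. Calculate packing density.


V_sphere = 4/3*pi*1.4^3 = 11.494 mm^3
Total V = 178*11.494 = 2045.932 mm^3
PD = 2045.932 / 3451 = 0.593

0.593


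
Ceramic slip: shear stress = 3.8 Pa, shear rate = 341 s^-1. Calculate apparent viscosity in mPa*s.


eta = tau/gamma * 1000 = 3.8/341 * 1000 = 11.1 mPa*s

11.1


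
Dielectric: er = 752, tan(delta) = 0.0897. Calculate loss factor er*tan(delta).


Loss = 752 * 0.0897 = 67.454

67.454


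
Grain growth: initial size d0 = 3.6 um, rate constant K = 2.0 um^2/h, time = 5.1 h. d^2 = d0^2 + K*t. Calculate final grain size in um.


d^2 = 3.6^2 + 2.0*5.1 = 23.16
d = sqrt(23.16) = 4.81 um

4.81


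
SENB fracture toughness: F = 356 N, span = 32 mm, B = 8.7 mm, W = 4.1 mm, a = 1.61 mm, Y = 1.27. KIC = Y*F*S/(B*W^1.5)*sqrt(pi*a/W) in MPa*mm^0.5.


KIC = 1.27*356*32/(8.7*4.1^1.5)*sqrt(pi*1.61/4.1) = 222.49

222.49


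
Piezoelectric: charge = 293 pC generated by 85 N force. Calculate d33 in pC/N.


d33 = 293 / 85 = 3.4 pC/N

3.4


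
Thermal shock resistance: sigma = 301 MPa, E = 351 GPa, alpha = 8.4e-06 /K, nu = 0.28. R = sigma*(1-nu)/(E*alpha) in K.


R = 301*(1-0.28)/(351*1000*8.4e-06) = 74 K

74


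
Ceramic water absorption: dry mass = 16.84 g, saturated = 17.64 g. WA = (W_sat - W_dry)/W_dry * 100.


WA = (17.64 - 16.84) / 16.84 * 100 = 4.75%

4.75


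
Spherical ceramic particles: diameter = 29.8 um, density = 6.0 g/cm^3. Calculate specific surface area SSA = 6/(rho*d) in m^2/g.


SSA = 6 / (6.0 * 29.8) = 0.034 m^2/g

0.034


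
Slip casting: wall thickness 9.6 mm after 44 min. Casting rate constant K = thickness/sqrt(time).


K = 9.6 / sqrt(44) = 9.6 / 6.6332 = 1.447 mm/min^0.5

1.447


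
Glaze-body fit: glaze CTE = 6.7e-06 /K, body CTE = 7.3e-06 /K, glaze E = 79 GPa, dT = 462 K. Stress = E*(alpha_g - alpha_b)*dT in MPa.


Stress = 79*1000*(6.7e-06 - 7.3e-06)*462 = -21.9 MPa

-21.9


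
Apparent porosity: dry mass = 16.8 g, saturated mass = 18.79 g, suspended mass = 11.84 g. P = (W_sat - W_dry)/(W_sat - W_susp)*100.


P = (18.79 - 16.8) / (18.79 - 11.84) * 100 = 1.99 / 6.95 * 100 = 28.6%

28.6


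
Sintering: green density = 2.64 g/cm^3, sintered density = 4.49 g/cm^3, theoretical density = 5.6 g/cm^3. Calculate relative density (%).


Relative = 4.49 / 5.6 * 100 = 80.2%

80.2


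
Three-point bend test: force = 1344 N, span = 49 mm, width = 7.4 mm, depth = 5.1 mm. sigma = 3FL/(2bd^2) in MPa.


sigma = 3*1344*49/(2*7.4*5.1^2) = 513.2 MPa

513.2


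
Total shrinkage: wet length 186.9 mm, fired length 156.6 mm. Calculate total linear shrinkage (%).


TS = (186.9 - 156.6) / 186.9 * 100 = 16.21%

16.21


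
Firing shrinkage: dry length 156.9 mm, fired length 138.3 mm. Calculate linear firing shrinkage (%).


FS = (156.9 - 138.3) / 156.9 * 100 = 11.85%

11.85


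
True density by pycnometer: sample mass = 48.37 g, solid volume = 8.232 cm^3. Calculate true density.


TD = 48.37 / 8.232 = 5.876 g/cm^3

5.876


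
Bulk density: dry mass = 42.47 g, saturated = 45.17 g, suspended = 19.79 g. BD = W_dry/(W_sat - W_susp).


BD = 42.47 / (45.17 - 19.79) = 42.47 / 25.38 = 1.673 g/cm^3

1.673


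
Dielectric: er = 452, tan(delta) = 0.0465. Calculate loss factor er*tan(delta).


Loss = 452 * 0.0465 = 21.018

21.018


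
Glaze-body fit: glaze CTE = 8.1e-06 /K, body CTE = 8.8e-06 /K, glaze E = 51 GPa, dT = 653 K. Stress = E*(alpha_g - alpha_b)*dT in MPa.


Stress = 51*1000*(8.1e-06 - 8.8e-06)*653 = -23.3 MPa

-23.3


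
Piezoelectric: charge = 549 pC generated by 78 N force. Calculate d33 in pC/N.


d33 = 549 / 78 = 7.0 pC/N

7.0


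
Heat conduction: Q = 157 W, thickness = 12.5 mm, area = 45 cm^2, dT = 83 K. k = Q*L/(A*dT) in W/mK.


k = 157*12.5/1000/(45/10000*83) = 5.25 W/mK

5.25


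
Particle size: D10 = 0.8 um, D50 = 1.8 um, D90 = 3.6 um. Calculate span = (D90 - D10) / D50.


Span = (3.6 - 0.8) / 1.8 = 2.8 / 1.8 = 1.556

1.556


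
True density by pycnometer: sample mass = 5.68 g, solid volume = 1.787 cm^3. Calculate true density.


TD = 5.68 / 1.787 = 3.179 g/cm^3

3.179


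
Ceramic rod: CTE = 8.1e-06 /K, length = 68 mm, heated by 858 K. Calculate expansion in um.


dL = 8.1e-06 * 68 * 858 * 1000 = 472.586 um

472.586


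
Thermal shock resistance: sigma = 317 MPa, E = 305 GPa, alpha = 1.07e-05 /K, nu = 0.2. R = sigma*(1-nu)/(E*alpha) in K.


R = 317*(1-0.2)/(305*1000*1.07e-05) = 78 K

78


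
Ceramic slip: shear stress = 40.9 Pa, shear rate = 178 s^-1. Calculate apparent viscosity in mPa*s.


eta = tau/gamma * 1000 = 40.9/178 * 1000 = 229.8 mPa*s

229.8


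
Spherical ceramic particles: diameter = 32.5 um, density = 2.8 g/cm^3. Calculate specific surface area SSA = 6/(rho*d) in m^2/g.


SSA = 6 / (2.8 * 32.5) = 0.066 m^2/g

0.066


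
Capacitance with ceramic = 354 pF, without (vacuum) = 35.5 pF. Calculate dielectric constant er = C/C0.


er = 354 / 35.5 = 9.97

9.97


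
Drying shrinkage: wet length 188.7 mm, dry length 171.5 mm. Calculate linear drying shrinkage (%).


DS = (188.7 - 171.5) / 188.7 * 100 = 9.11%

9.11


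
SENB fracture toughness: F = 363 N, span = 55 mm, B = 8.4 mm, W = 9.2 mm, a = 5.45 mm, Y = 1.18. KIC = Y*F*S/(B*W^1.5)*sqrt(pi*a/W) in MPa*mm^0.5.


KIC = 1.18*363*55/(8.4*9.2^1.5)*sqrt(pi*5.45/9.2) = 137.11

137.11


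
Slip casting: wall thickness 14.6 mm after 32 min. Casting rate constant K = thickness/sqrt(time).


K = 14.6 / sqrt(32) = 14.6 / 5.6569 = 2.581 mm/min^0.5

2.581


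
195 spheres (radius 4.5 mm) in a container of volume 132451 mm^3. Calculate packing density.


V_sphere = 4/3*pi*4.5^3 = 381.7035 mm^3
Total V = 195*381.7035 = 74432.1825 mm^3
PD = 74432.1825 / 132451 = 0.562

0.562


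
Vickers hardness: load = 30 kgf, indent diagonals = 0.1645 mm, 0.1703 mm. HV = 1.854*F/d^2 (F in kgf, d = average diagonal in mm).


d_avg = (0.1645+0.1703)/2 = 0.1674 mm
HV = 1.854*30/0.1674^2 = 1985

1985


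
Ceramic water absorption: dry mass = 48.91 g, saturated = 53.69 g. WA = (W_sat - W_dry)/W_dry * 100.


WA = (53.69 - 48.91) / 48.91 * 100 = 9.77%

9.77


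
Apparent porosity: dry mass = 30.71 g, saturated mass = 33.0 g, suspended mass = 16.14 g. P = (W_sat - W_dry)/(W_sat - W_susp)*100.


P = (33.0 - 30.71) / (33.0 - 16.14) * 100 = 2.29 / 16.86 * 100 = 13.6%

13.6


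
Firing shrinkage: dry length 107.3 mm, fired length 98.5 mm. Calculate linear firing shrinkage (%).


FS = (107.3 - 98.5) / 107.3 * 100 = 8.2%

8.2


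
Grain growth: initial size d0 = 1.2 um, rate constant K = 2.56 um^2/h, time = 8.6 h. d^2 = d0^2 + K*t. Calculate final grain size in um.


d^2 = 1.2^2 + 2.56*8.6 = 23.456
d = sqrt(23.456) = 4.84 um

4.84


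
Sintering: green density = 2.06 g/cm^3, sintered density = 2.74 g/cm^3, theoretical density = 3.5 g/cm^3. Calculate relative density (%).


Relative = 2.74 / 3.5 * 100 = 78.3%

78.3


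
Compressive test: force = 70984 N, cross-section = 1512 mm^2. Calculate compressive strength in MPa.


CS = 70984 / 1512 = 46.9 MPa

46.9


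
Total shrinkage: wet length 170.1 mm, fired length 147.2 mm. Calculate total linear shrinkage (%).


TS = (170.1 - 147.2) / 170.1 * 100 = 13.46%

13.46


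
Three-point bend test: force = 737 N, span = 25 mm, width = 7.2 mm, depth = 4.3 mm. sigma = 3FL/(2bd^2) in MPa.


sigma = 3*737*25/(2*7.2*4.3^2) = 207.6 MPa

207.6


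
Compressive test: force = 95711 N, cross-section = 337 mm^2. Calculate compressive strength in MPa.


CS = 95711 / 337 = 284.0 MPa

284.0


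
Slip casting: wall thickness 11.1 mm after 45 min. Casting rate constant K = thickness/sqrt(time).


K = 11.1 / sqrt(45) = 11.1 / 6.7082 = 1.655 mm/min^0.5

1.655


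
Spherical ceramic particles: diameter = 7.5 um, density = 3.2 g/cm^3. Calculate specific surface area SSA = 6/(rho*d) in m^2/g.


SSA = 6 / (3.2 * 7.5) = 0.25 m^2/g

0.25


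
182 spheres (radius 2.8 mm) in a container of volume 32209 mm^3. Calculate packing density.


V_sphere = 4/3*pi*2.8^3 = 91.9523 mm^3
Total V = 182*91.9523 = 16735.3186 mm^3
PD = 16735.3186 / 32209 = 0.52

0.52


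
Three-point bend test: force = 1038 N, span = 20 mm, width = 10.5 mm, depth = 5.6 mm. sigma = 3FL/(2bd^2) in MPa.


sigma = 3*1038*20/(2*10.5*5.6^2) = 94.6 MPa

94.6


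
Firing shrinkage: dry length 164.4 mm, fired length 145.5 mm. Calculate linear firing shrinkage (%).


FS = (164.4 - 145.5) / 164.4 * 100 = 11.5%

11.5


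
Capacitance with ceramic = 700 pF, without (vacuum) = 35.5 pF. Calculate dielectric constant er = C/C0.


er = 700 / 35.5 = 19.72

19.72


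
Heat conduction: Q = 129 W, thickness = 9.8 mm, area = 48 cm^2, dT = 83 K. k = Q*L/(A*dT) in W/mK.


k = 129*9.8/1000/(48/10000*83) = 3.17 W/mK

3.17


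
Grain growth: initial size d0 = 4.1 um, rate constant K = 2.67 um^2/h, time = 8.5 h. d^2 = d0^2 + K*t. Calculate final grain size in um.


d^2 = 4.1^2 + 2.67*8.5 = 39.505
d = sqrt(39.505) = 6.29 um

6.29


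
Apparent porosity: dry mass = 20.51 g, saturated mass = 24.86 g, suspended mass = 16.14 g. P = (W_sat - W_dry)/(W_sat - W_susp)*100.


P = (24.86 - 20.51) / (24.86 - 16.14) * 100 = 4.35 / 8.72 * 100 = 49.9%

49.9


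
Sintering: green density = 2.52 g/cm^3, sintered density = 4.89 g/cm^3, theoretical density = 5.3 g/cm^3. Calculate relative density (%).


Relative = 4.89 / 5.3 * 100 = 92.3%

92.3


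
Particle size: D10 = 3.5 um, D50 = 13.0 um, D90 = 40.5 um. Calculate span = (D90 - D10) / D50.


Span = (40.5 - 3.5) / 13.0 = 37.0 / 13.0 = 2.846

2.846


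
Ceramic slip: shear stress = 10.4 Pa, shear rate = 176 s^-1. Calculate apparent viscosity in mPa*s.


eta = tau/gamma * 1000 = 10.4/176 * 1000 = 59.1 mPa*s

59.1


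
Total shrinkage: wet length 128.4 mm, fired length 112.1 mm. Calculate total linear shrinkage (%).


TS = (128.4 - 112.1) / 128.4 * 100 = 12.69%

12.69


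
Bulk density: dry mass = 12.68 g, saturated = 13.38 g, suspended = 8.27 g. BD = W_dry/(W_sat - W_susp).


BD = 12.68 / (13.38 - 8.27) = 12.68 / 5.11 = 2.481 g/cm^3

2.481


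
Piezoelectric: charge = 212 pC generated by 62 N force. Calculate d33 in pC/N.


d33 = 212 / 62 = 3.4 pC/N

3.4


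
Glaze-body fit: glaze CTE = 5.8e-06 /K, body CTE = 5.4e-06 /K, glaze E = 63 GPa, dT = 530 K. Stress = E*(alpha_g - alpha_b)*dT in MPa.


Stress = 63*1000*(5.8e-06 - 5.4e-06)*530 = 13.4 MPa

13.4


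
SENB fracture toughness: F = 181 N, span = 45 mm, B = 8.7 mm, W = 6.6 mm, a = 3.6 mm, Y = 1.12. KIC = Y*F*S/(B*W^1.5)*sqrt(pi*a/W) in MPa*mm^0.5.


KIC = 1.12*181*45/(8.7*6.6^1.5)*sqrt(pi*3.6/6.6) = 80.95

80.95


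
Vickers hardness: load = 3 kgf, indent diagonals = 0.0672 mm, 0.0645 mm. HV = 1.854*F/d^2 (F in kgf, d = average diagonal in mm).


d_avg = (0.0672+0.0645)/2 = 0.06585 mm
HV = 1.854*3/0.06585^2 = 1283

1283


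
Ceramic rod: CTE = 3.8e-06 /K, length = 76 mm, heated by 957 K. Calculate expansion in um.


dL = 3.8e-06 * 76 * 957 * 1000 = 276.382 um

276.382


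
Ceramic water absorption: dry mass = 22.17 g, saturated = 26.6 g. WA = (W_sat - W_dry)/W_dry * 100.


WA = (26.6 - 22.17) / 22.17 * 100 = 19.98%

19.98


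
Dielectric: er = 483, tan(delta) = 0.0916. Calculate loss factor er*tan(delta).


Loss = 483 * 0.0916 = 44.243

44.243


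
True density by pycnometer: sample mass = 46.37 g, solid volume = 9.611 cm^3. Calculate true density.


TD = 46.37 / 9.611 = 4.825 g/cm^3

4.825


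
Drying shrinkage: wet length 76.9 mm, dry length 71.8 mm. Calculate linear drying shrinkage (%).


DS = (76.9 - 71.8) / 76.9 * 100 = 6.63%

6.63


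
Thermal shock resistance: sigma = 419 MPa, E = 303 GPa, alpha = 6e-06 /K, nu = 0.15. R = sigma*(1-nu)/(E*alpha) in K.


R = 419*(1-0.15)/(303*1000*6e-06) = 196 K

196


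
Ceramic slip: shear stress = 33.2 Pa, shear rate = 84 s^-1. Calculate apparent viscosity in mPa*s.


eta = tau/gamma * 1000 = 33.2/84 * 1000 = 395.2 mPa*s

395.2


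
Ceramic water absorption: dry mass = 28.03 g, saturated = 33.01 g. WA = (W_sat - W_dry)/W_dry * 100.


WA = (33.01 - 28.03) / 28.03 * 100 = 17.77%

17.77


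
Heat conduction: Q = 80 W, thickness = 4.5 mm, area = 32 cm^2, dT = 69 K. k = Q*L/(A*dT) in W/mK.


k = 80*4.5/1000/(32/10000*69) = 1.63 W/mK

1.63


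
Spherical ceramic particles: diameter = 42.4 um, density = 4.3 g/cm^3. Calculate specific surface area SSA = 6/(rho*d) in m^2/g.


SSA = 6 / (4.3 * 42.4) = 0.033 m^2/g

0.033


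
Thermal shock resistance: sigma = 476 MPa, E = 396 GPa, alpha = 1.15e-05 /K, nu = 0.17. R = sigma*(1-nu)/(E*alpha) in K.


R = 476*(1-0.17)/(396*1000*1.15e-05) = 87 K

87


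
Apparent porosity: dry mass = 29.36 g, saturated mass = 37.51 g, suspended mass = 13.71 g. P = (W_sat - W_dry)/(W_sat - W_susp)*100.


P = (37.51 - 29.36) / (37.51 - 13.71) * 100 = 8.15 / 23.8 * 100 = 34.2%

34.2


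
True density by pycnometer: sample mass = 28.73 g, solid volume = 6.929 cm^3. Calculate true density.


TD = 28.73 / 6.929 = 4.146 g/cm^3

4.146


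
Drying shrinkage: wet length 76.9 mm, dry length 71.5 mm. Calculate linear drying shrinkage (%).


DS = (76.9 - 71.5) / 76.9 * 100 = 7.02%

7.02


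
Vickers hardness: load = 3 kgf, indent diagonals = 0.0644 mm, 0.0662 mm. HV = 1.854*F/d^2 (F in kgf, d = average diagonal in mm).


d_avg = (0.0644+0.0662)/2 = 0.0653 mm
HV = 1.854*3/0.0653^2 = 1304

1304


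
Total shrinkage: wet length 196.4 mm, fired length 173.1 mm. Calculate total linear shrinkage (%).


TS = (196.4 - 173.1) / 196.4 * 100 = 11.86%

11.86


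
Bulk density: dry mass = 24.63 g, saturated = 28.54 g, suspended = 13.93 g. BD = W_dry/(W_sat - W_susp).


BD = 24.63 / (28.54 - 13.93) = 24.63 / 14.61 = 1.686 g/cm^3

1.686


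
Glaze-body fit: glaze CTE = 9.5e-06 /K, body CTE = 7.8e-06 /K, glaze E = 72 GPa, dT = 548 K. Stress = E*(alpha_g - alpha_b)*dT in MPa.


Stress = 72*1000*(9.5e-06 - 7.8e-06)*548 = 67.1 MPa

67.1


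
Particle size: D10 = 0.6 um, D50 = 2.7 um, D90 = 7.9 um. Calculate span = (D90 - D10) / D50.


Span = (7.9 - 0.6) / 2.7 = 7.3 / 2.7 = 2.704

2.704


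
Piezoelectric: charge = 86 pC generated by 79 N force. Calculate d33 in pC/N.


d33 = 86 / 79 = 1.1 pC/N

1.1


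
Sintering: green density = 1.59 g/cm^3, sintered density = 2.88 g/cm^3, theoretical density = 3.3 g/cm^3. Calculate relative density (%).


Relative = 2.88 / 3.3 * 100 = 87.3%

87.3


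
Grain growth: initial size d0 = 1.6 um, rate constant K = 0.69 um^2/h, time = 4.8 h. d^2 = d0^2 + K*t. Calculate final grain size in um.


d^2 = 1.6^2 + 0.69*4.8 = 5.872
d = sqrt(5.872) = 2.42 um

2.42


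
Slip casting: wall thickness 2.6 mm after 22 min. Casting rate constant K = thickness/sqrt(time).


K = 2.6 / sqrt(22) = 2.6 / 4.6904 = 0.554 mm/min^0.5

0.554


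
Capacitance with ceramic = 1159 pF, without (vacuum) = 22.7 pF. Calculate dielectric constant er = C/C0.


er = 1159 / 22.7 = 51.06

51.06


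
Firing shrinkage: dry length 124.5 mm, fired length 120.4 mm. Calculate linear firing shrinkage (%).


FS = (124.5 - 120.4) / 124.5 * 100 = 3.29%

3.29


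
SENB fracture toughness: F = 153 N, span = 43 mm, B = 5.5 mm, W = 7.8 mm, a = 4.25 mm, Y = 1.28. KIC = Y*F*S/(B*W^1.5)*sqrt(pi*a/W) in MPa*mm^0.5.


KIC = 1.28*153*43/(5.5*7.8^1.5)*sqrt(pi*4.25/7.8) = 91.96

91.96


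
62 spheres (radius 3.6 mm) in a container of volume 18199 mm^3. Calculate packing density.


V_sphere = 4/3*pi*3.6^3 = 195.4322 mm^3
Total V = 62*195.4322 = 12116.7964 mm^3
PD = 12116.7964 / 18199 = 0.666

0.666


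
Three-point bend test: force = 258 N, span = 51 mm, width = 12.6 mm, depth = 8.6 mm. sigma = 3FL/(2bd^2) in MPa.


sigma = 3*258*51/(2*12.6*8.6^2) = 21.2 MPa

21.2


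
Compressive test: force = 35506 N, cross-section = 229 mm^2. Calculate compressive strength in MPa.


CS = 35506 / 229 = 155.0 MPa

155.0


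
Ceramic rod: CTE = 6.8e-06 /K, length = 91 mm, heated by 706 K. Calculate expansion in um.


dL = 6.8e-06 * 91 * 706 * 1000 = 436.873 um

436.873


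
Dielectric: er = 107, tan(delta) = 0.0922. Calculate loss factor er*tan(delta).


Loss = 107 * 0.0922 = 9.865

9.865


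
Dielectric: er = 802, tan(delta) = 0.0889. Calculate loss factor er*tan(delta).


Loss = 802 * 0.0889 = 71.298

71.298


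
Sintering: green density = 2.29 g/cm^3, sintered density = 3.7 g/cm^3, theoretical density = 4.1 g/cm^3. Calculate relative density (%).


Relative = 3.7 / 4.1 * 100 = 90.2%

90.2


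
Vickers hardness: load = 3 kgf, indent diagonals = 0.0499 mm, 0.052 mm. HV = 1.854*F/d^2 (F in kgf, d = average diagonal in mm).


d_avg = (0.0499+0.052)/2 = 0.05095 mm
HV = 1.854*3/0.05095^2 = 2143

2143


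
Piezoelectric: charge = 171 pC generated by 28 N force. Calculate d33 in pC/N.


d33 = 171 / 28 = 6.1 pC/N

6.1


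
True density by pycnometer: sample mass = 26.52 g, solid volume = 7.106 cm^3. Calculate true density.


TD = 26.52 / 7.106 = 3.732 g/cm^3

3.732


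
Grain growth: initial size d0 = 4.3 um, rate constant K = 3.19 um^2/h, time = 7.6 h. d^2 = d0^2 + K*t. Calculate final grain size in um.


d^2 = 4.3^2 + 3.19*7.6 = 42.734
d = sqrt(42.734) = 6.54 um

6.54


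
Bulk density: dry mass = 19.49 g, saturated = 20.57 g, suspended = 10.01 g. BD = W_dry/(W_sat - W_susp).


BD = 19.49 / (20.57 - 10.01) = 19.49 / 10.56 = 1.846 g/cm^3

1.846


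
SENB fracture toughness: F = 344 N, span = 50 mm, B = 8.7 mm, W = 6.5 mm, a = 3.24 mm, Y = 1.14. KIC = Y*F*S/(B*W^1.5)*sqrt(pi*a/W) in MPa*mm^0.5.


KIC = 1.14*344*50/(8.7*6.5^1.5)*sqrt(pi*3.24/6.5) = 170.19

170.19


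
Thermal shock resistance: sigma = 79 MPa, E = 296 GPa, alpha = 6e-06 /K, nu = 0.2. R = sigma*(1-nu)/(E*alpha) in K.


R = 79*(1-0.2)/(296*1000*6e-06) = 36 K

36


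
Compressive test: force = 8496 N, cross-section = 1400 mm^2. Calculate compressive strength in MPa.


CS = 8496 / 1400 = 6.1 MPa

6.1


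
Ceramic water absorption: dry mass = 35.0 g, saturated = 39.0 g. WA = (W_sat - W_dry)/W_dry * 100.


WA = (39.0 - 35.0) / 35.0 * 100 = 11.43%

11.43


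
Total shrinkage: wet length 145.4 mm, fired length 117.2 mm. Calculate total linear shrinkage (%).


TS = (145.4 - 117.2) / 145.4 * 100 = 19.39%

19.39


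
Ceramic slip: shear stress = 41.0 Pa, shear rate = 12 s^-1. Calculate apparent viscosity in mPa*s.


eta = tau/gamma * 1000 = 41.0/12 * 1000 = 3416.7 mPa*s

3416.7


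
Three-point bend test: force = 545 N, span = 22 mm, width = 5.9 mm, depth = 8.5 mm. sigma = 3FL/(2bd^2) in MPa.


sigma = 3*545*22/(2*5.9*8.5^2) = 42.2 MPa

42.2


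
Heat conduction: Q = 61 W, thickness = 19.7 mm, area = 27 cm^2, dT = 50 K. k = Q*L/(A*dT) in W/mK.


k = 61*19.7/1000/(27/10000*50) = 8.9 W/mK

8.9


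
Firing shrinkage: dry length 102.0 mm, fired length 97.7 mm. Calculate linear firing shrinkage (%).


FS = (102.0 - 97.7) / 102.0 * 100 = 4.22%

4.22


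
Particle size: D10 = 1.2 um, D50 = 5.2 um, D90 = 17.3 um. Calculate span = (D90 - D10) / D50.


Span = (17.3 - 1.2) / 5.2 = 16.1 / 5.2 = 3.096

3.096


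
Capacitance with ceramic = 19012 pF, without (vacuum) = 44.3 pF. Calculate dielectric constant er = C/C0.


er = 19012 / 44.3 = 429.16

429.16


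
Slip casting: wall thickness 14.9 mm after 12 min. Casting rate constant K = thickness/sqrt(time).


K = 14.9 / sqrt(12) = 14.9 / 3.4641 = 4.301 mm/min^0.5

4.301


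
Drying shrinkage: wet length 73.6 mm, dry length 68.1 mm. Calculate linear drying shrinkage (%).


DS = (73.6 - 68.1) / 73.6 * 100 = 7.47%

7.47


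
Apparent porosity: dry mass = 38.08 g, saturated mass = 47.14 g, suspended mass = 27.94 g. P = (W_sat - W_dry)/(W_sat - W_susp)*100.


P = (47.14 - 38.08) / (47.14 - 27.94) * 100 = 9.06 / 19.2 * 100 = 47.2%

47.2


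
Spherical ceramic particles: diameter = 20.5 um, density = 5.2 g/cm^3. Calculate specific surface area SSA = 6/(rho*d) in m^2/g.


SSA = 6 / (5.2 * 20.5) = 0.056 m^2/g

0.056


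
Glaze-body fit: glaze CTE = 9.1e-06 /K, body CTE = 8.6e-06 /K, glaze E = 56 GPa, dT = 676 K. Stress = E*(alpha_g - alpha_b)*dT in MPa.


Stress = 56*1000*(9.1e-06 - 8.6e-06)*676 = 18.9 MPa

18.9


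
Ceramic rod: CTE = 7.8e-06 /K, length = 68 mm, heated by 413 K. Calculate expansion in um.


dL = 7.8e-06 * 68 * 413 * 1000 = 219.055 um

219.055


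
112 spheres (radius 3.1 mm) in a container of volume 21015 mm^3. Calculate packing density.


V_sphere = 4/3*pi*3.1^3 = 124.7882 mm^3
Total V = 112*124.7882 = 13976.2784 mm^3
PD = 13976.2784 / 21015 = 0.665

0.665


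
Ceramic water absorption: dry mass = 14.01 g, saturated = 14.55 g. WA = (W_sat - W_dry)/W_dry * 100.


WA = (14.55 - 14.01) / 14.01 * 100 = 3.85%

3.85


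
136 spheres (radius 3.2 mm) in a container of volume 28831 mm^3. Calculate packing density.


V_sphere = 4/3*pi*3.2^3 = 137.2583 mm^3
Total V = 136*137.2583 = 18667.1288 mm^3
PD = 18667.1288 / 28831 = 0.647

0.647


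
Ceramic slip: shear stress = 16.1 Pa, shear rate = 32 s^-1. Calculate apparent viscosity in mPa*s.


eta = tau/gamma * 1000 = 16.1/32 * 1000 = 503.1 mPa*s

503.1


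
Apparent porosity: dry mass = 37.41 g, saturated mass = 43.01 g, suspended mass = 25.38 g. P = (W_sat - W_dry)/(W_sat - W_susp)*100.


P = (43.01 - 37.41) / (43.01 - 25.38) * 100 = 5.6 / 17.63 * 100 = 31.8%

31.8


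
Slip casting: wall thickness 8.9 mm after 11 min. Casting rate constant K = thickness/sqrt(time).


K = 8.9 / sqrt(11) = 8.9 / 3.3166 = 2.683 mm/min^0.5

2.683


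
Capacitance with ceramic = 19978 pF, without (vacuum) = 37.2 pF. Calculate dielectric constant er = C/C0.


er = 19978 / 37.2 = 537.04

537.04


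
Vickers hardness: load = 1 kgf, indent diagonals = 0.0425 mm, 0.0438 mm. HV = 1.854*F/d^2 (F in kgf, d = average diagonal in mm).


d_avg = (0.0425+0.0438)/2 = 0.04315 mm
HV = 1.854*1/0.04315^2 = 996

996


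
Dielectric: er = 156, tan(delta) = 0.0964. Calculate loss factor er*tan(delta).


Loss = 156 * 0.0964 = 15.038

15.038


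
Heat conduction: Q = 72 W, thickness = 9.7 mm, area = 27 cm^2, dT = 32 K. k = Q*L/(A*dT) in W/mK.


k = 72*9.7/1000/(27/10000*32) = 8.08 W/mK

8.08


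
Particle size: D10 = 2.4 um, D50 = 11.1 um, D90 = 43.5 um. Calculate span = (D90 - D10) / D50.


Span = (43.5 - 2.4) / 11.1 = 41.1 / 11.1 = 3.703

3.703


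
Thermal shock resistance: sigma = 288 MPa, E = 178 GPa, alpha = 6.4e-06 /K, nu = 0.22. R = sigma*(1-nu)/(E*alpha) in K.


R = 288*(1-0.22)/(178*1000*6.4e-06) = 197 K

197


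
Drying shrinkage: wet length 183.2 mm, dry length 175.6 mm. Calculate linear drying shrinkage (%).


DS = (183.2 - 175.6) / 183.2 * 100 = 4.15%

4.15


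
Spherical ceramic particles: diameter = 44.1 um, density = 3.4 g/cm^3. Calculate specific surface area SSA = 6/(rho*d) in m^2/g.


SSA = 6 / (3.4 * 44.1) = 0.04 m^2/g

0.04


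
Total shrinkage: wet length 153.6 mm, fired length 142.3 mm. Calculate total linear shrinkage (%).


TS = (153.6 - 142.3) / 153.6 * 100 = 7.36%

7.36


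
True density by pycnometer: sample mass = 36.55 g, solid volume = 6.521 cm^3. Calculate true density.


TD = 36.55 / 6.521 = 5.605 g/cm^3

5.605


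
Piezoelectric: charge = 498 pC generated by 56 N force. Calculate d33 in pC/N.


d33 = 498 / 56 = 8.9 pC/N

8.9


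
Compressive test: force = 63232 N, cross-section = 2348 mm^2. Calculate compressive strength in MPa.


CS = 63232 / 2348 = 26.9 MPa

26.9


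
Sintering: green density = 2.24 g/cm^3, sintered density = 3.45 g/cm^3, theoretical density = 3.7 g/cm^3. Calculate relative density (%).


Relative = 3.45 / 3.7 * 100 = 93.2%

93.2


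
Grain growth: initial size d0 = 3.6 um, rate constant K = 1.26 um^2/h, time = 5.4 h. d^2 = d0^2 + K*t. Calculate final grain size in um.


d^2 = 3.6^2 + 1.26*5.4 = 19.764
d = sqrt(19.764) = 4.45 um

4.45


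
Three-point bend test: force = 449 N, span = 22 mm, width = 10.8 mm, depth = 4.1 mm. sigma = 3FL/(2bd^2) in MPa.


sigma = 3*449*22/(2*10.8*4.1^2) = 81.6 MPa

81.6


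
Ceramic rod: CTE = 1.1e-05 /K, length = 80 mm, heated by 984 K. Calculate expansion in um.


dL = 1.1e-05 * 80 * 984 * 1000 = 865.92 um

865.92


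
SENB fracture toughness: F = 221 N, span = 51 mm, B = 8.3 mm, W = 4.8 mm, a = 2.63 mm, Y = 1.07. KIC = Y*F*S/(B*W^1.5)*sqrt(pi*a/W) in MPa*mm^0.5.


KIC = 1.07*221*51/(8.3*4.8^1.5)*sqrt(pi*2.63/4.8) = 181.28

181.28


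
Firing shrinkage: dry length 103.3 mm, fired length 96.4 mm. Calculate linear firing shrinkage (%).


FS = (103.3 - 96.4) / 103.3 * 100 = 6.68%

6.68


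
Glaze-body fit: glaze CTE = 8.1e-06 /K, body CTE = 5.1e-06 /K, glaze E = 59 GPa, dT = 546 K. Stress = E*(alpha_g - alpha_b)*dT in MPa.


Stress = 59*1000*(8.1e-06 - 5.1e-06)*546 = 96.6 MPa

96.6


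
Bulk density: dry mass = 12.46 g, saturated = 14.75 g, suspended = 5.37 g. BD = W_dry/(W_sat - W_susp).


BD = 12.46 / (14.75 - 5.37) = 12.46 / 9.38 = 1.328 g/cm^3

1.328


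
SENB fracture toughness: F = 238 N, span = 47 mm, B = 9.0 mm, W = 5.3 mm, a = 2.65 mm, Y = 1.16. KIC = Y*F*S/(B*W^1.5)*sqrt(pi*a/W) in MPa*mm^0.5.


KIC = 1.16*238*47/(9.0*5.3^1.5)*sqrt(pi*2.65/5.3) = 148.09

148.09


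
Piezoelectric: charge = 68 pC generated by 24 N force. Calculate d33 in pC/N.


d33 = 68 / 24 = 2.8 pC/N

2.8


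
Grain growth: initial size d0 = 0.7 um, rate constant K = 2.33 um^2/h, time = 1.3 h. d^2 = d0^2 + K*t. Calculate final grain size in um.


d^2 = 0.7^2 + 2.33*1.3 = 3.519
d = sqrt(3.519) = 1.88 um

1.88


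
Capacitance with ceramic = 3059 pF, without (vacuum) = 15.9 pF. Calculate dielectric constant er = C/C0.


er = 3059 / 15.9 = 192.39

192.39


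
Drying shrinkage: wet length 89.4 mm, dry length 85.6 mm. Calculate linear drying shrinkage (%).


DS = (89.4 - 85.6) / 89.4 * 100 = 4.25%

4.25


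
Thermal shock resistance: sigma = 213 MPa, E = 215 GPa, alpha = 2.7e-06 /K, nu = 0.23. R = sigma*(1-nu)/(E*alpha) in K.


R = 213*(1-0.23)/(215*1000*2.7e-06) = 283 K

283


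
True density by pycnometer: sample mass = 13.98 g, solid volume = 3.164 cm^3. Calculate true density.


TD = 13.98 / 3.164 = 4.418 g/cm^3

4.418


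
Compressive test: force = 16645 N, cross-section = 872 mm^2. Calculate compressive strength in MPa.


CS = 16645 / 872 = 19.1 MPa

19.1


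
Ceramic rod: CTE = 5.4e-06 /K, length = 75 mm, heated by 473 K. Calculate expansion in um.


dL = 5.4e-06 * 75 * 473 * 1000 = 191.565 um

191.565


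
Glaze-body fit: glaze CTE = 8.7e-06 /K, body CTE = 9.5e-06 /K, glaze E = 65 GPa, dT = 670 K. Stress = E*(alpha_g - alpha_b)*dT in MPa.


Stress = 65*1000*(8.7e-06 - 9.5e-06)*670 = -34.8 MPa

-34.8


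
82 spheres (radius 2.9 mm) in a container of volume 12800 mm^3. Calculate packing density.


V_sphere = 4/3*pi*2.9^3 = 102.1604 mm^3
Total V = 82*102.1604 = 8377.1528 mm^3
PD = 8377.1528 / 12800 = 0.654

0.654


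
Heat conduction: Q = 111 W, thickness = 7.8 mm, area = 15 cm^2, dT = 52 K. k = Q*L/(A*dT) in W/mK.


k = 111*7.8/1000/(15/10000*52) = 11.1 W/mK

11.1


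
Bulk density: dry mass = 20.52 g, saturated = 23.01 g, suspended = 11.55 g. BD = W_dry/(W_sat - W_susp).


BD = 20.52 / (23.01 - 11.55) = 20.52 / 11.46 = 1.791 g/cm^3

1.791


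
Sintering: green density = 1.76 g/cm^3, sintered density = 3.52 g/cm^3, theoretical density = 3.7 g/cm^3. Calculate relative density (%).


Relative = 3.52 / 3.7 * 100 = 95.1%

95.1


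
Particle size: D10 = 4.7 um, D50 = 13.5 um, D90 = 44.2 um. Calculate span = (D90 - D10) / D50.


Span = (44.2 - 4.7) / 13.5 = 39.5 / 13.5 = 2.926

2.926


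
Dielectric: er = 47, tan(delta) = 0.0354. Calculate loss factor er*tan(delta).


Loss = 47 * 0.0354 = 1.664

1.664


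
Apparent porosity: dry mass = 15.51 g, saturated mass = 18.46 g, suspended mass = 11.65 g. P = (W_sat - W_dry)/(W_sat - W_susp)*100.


P = (18.46 - 15.51) / (18.46 - 11.65) * 100 = 2.95 / 6.81 * 100 = 43.3%

43.3


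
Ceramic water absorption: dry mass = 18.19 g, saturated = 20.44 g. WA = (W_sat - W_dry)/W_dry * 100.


WA = (20.44 - 18.19) / 18.19 * 100 = 12.37%

12.37


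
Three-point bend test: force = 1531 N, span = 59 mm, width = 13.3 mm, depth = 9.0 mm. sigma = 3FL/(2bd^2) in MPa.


sigma = 3*1531*59/(2*13.3*9.0^2) = 125.8 MPa

125.8


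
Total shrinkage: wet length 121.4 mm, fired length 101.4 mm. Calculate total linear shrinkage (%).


TS = (121.4 - 101.4) / 121.4 * 100 = 16.47%

16.47


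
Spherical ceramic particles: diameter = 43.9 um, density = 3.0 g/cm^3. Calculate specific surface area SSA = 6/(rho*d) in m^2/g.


SSA = 6 / (3.0 * 43.9) = 0.046 m^2/g

0.046


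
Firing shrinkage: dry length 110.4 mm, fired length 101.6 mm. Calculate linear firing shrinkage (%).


FS = (110.4 - 101.6) / 110.4 * 100 = 7.97%

7.97


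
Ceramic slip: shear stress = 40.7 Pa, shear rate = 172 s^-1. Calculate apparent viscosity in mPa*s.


eta = tau/gamma * 1000 = 40.7/172 * 1000 = 236.6 mPa*s

236.6


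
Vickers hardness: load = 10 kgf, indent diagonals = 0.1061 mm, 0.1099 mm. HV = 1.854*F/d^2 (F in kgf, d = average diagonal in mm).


d_avg = (0.1061+0.1099)/2 = 0.108 mm
HV = 1.854*10/0.108^2 = 1590

1590


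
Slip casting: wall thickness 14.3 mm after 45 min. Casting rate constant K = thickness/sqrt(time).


K = 14.3 / sqrt(45) = 14.3 / 6.7082 = 2.132 mm/min^0.5

2.132


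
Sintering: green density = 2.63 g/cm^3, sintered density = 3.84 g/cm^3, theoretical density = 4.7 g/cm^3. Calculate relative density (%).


Relative = 3.84 / 4.7 * 100 = 81.7%

81.7


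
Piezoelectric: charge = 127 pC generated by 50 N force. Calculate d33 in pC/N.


d33 = 127 / 50 = 2.5 pC/N

2.5


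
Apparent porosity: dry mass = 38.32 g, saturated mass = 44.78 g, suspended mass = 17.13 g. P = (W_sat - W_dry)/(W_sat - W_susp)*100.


P = (44.78 - 38.32) / (44.78 - 17.13) * 100 = 6.46 / 27.65 * 100 = 23.4%

23.4


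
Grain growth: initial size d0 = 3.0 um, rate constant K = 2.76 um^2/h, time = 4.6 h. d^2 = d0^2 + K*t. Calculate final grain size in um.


d^2 = 3.0^2 + 2.76*4.6 = 21.696
d = sqrt(21.696) = 4.66 um

4.66


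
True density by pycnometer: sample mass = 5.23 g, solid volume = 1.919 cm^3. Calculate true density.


TD = 5.23 / 1.919 = 2.725 g/cm^3

2.725


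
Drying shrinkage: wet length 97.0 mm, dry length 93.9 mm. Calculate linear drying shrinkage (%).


DS = (97.0 - 93.9) / 97.0 * 100 = 3.2%

3.2


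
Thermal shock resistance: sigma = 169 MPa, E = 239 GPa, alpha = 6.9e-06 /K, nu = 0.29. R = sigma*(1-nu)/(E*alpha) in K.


R = 169*(1-0.29)/(239*1000*6.9e-06) = 73 K

73


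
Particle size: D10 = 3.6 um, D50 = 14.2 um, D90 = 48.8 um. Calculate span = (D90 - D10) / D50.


Span = (48.8 - 3.6) / 14.2 = 45.2 / 14.2 = 3.183

3.183


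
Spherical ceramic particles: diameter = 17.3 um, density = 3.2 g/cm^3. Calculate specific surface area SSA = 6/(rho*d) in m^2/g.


SSA = 6 / (3.2 * 17.3) = 0.108 m^2/g

0.108


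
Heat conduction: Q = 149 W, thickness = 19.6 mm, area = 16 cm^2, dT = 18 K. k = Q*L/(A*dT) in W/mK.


k = 149*19.6/1000/(16/10000*18) = 101.4 W/mK

101.4


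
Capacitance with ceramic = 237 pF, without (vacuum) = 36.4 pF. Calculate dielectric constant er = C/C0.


er = 237 / 36.4 = 6.51

6.51


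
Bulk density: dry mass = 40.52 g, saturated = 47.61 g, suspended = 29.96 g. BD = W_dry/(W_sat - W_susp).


BD = 40.52 / (47.61 - 29.96) = 40.52 / 17.65 = 2.296 g/cm^3

2.296


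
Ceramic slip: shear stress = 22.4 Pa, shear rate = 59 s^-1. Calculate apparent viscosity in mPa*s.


eta = tau/gamma * 1000 = 22.4/59 * 1000 = 379.7 mPa*s

379.7


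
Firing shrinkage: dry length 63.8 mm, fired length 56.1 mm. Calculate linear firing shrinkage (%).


FS = (63.8 - 56.1) / 63.8 * 100 = 12.07%

12.07


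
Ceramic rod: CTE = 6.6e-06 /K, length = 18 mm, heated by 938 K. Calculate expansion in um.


dL = 6.6e-06 * 18 * 938 * 1000 = 111.434 um

111.434


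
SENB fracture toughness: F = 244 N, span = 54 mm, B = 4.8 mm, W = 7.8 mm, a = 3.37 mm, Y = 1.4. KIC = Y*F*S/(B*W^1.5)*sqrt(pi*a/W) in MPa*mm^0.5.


KIC = 1.4*244*54/(4.8*7.8^1.5)*sqrt(pi*3.37/7.8) = 205.53

205.53


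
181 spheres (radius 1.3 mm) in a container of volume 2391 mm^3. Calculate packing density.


V_sphere = 4/3*pi*1.3^3 = 9.2028 mm^3
Total V = 181*9.2028 = 1665.7068 mm^3
PD = 1665.7068 / 2391 = 0.697

0.697


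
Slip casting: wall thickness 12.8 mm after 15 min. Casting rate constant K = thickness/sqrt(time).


K = 12.8 / sqrt(15) = 12.8 / 3.873 = 3.305 mm/min^0.5

3.305


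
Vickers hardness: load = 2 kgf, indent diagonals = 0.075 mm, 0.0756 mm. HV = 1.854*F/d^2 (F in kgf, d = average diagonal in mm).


d_avg = (0.075+0.0756)/2 = 0.0753 mm
HV = 1.854*2/0.0753^2 = 654

654


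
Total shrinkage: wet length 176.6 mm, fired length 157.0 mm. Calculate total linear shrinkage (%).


TS = (176.6 - 157.0) / 176.6 * 100 = 11.1%

11.1


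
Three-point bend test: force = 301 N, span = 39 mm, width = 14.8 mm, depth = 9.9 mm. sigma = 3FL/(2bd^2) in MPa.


sigma = 3*301*39/(2*14.8*9.9^2) = 12.1 MPa

12.1


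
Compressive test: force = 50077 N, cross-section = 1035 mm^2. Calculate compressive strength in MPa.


CS = 50077 / 1035 = 48.4 MPa

48.4


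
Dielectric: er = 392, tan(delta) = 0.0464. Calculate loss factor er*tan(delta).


Loss = 392 * 0.0464 = 18.189

18.189


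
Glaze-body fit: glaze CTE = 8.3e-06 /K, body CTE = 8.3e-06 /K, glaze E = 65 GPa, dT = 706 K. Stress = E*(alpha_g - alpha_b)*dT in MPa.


Stress = 65*1000*(8.3e-06 - 8.3e-06)*706 = 0.0 MPa

0.0


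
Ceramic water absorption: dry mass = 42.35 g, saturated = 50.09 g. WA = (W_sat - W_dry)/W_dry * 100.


WA = (50.09 - 42.35) / 42.35 * 100 = 18.28%

18.28


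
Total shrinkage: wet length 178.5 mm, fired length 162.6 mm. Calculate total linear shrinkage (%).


TS = (178.5 - 162.6) / 178.5 * 100 = 8.91%

8.91


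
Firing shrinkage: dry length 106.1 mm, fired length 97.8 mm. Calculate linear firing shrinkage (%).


FS = (106.1 - 97.8) / 106.1 * 100 = 7.82%

7.82


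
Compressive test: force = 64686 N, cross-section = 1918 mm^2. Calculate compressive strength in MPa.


CS = 64686 / 1918 = 33.7 MPa

33.7


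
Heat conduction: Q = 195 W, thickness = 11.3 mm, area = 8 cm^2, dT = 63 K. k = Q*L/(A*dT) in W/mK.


k = 195*11.3/1000/(8/10000*63) = 43.72 W/mK

43.72


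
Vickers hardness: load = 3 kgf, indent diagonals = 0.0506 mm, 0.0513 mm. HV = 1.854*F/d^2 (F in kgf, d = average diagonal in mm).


d_avg = (0.0506+0.0513)/2 = 0.05095 mm
HV = 1.854*3/0.05095^2 = 2143

2143


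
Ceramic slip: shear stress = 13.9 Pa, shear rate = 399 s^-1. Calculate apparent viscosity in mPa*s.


eta = tau/gamma * 1000 = 13.9/399 * 1000 = 34.8 mPa*s

34.8


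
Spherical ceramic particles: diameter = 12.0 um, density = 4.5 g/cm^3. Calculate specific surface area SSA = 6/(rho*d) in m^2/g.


SSA = 6 / (4.5 * 12.0) = 0.111 m^2/g

0.111


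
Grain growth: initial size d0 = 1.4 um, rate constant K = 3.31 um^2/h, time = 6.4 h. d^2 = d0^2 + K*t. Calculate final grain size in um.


d^2 = 1.4^2 + 3.31*6.4 = 23.144
d = sqrt(23.144) = 4.81 um

4.81


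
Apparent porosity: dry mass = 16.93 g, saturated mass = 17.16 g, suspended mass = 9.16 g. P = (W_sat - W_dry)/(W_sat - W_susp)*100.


P = (17.16 - 16.93) / (17.16 - 9.16) * 100 = 0.23 / 8.0 * 100 = 2.9%

2.9


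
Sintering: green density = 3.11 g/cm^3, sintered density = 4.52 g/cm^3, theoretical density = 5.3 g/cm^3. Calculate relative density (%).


Relative = 4.52 / 5.3 * 100 = 85.3%

85.3


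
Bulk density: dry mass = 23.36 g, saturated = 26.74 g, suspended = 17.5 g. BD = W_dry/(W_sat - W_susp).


BD = 23.36 / (26.74 - 17.5) = 23.36 / 9.24 = 2.528 g/cm^3

2.528


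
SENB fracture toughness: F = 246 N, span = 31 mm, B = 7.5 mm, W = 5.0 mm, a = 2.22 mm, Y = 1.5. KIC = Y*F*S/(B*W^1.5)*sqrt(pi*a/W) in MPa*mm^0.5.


KIC = 1.5*246*31/(7.5*5.0^1.5)*sqrt(pi*2.22/5.0) = 161.12

161.12


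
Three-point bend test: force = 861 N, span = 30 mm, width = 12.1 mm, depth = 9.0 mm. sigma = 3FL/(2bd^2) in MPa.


sigma = 3*861*30/(2*12.1*9.0^2) = 39.5 MPa

39.5


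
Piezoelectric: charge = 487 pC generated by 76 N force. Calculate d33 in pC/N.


d33 = 487 / 76 = 6.4 pC/N

6.4


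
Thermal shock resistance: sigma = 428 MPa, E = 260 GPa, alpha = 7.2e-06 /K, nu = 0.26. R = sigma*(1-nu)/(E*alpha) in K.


R = 428*(1-0.26)/(260*1000*7.2e-06) = 169 K

169


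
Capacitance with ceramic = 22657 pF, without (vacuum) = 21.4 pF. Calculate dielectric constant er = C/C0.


er = 22657 / 21.4 = 1058.74

1058.74


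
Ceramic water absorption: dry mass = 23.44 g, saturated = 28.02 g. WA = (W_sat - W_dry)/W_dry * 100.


WA = (28.02 - 23.44) / 23.44 * 100 = 19.54%

19.54


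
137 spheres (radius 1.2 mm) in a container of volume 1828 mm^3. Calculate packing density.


V_sphere = 4/3*pi*1.2^3 = 7.2382 mm^3
Total V = 137*7.2382 = 991.6334 mm^3
PD = 991.6334 / 1828 = 0.542

0.542


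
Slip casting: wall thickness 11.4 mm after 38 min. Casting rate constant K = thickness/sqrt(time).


K = 11.4 / sqrt(38) = 11.4 / 6.1644 = 1.849 mm/min^0.5

1.849


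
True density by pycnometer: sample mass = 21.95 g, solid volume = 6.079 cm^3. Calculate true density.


TD = 21.95 / 6.079 = 3.611 g/cm^3

3.611


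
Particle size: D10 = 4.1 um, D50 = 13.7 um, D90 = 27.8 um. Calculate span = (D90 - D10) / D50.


Span = (27.8 - 4.1) / 13.7 = 23.7 / 13.7 = 1.73

1.73


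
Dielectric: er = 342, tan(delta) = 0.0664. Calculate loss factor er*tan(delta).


Loss = 342 * 0.0664 = 22.709

22.709


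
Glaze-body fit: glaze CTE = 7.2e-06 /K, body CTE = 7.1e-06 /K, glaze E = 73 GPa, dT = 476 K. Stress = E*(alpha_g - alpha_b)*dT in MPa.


Stress = 73*1000*(7.2e-06 - 7.1e-06)*476 = 3.5 MPa

3.5


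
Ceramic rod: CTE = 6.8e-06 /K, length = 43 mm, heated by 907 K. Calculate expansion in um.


dL = 6.8e-06 * 43 * 907 * 1000 = 265.207 um

265.207
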